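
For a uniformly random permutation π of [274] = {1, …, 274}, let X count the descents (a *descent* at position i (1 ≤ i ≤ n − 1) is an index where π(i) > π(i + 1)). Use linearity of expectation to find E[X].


Write X = Σ X_I over i = 1, …, 273, with X_I the indicator of one descent.
There are 273 indicators.
For each fixed i, the pair (π(i), π(i+1)) is a uniformly random ordered pair of distinct values from {1, …, 274}; by symmetry P[π(i) > π(i+1)] = 1/2.
By linearity: E[X] = 273 · (1/2) = (274 − 1) · (1/2) = 273/2 ≈ 136.50000.

E[X] = 273/2 = 136.50000.


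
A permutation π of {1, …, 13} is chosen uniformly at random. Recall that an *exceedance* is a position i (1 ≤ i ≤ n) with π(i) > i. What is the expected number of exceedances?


Write X = Σ_{i=1}^{13} X_i, where X_i = 1_{π(i) > i}.
For each fixed i, π(i) is uniform over {1, …, 13} (marginal of a uniform permutation), so P[π(i) > i] = (n − i)/n. Summing: Σ_{i=1}^{13} (n − i)/n = (0 + 1 + … + 12)/13 = 13(13 − 1)/(2·13) = (13 − 1)/2.
Hence E[X] = Σ_{i=1}^{13} (13 − i)/13 = 6 ≈ 6.000000.

E[X] = 6 = 6.000000.


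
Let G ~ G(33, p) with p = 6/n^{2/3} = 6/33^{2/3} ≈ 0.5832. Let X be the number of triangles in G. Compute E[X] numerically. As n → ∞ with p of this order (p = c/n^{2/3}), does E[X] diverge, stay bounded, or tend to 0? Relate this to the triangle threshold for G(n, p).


Number of potential triangles: C(33, 3) = 5456.
Each occurs with probability p³ ≈ (0.5832)³ ≈ 1.983471e-01.
By linearity: E[X] = C(33, 3)·p³ ≈ 5456 · 1.983471e-01 ≈ 1082.1818.
Since α = 2/3 < 1, p = c/n^{2/3} ≫ 1/n is above the triangle threshold p ~ 1/n. Asymptotically E[X] ~ (c³/6)·n^{3(1−α)} = (6³/6)·n^{1} → ∞; triangles are abundant w.h.p.

E[X] ≈ 1082.1818; in regime p = Θ(1/n^{2/3}) E[X] diverges (above the triangle threshold p ~ 1/n).


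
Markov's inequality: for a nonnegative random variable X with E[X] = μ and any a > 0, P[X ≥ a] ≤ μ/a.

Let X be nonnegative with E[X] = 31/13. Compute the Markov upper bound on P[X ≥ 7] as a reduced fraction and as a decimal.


μ = E[X] = 31/13, a = 7.
Markov: P[X ≥ 7] ≤ μ/a = (31/13)/7 = 31/91.
Numerically: ≈ 0.34066.
(Since a = 7 > μ = 2.38462, the bound 31/91 is < 1 and informative.)

P[X ≥ 7] ≤ 31/91 ≈ 0.34066.


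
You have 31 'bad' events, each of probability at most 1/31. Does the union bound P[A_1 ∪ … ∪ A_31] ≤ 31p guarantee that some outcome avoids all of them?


Union bound: P[∪_{i=1}^{31} A_i] ≤ Σ_i P[A_i] ≤ 31·p = 31·(1/31) = 1.
Numerically: 1 ≈ 1.0000000.
Is 1 < 1? NO.
Since the bound 1 is ≥ 1, the union bound is uninformative here; it does NOT by itself certify existence.

31·p = 1 ≈ 1.0000000; existence NOT certified by the union bound.


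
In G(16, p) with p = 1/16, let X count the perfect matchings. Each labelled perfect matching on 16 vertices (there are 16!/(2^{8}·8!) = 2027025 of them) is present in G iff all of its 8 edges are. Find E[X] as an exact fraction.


K_16 has 16!/(2^{8}·8!) = 2027025 labelled perfect matchings.
For each such perfect matching H, let X_H = 1 if all 8 edges of H are present in G. Then P[X_H = 1] = p^{8} = (1/16)^{8} = 1/4294967296.
By linearity: E[X] = Σ_H E[X_H] = 2027025 · p^{8} = 2027025 · 1/4294967296 = 2027025/4294967296.
Numerically: E[X] ≈ 0.00047195.

E[X] = 2027025 · (1/16)^{8} = 2027025/4294967296 ≈ 0.00047195.


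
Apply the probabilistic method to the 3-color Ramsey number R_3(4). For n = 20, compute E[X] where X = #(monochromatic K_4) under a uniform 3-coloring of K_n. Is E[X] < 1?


E[X] = C(20, 4) · 3^{1 − 6} = 4845 · 3^{−5} = 4845/243.
As a reduced fraction: E[X] = 1615/81 ≈ 19.938272.
Is E[X] < 1? NO.
Since E[X] ≥ 1, the first-moment bound is inconclusive at n = 20; it does NOT by itself certify R_3(4) > 20.

E[X] = 1615/81 ≈ 19.938272; E[X] ≥ 1; first-moment method inconclusive here.


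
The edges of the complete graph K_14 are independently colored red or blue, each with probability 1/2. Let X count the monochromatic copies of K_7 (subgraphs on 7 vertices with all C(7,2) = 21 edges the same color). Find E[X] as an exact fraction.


Let X = Σ_S X_S over the C(14, 7) = 3432 subsets S of size 7, where X_S = 1 if the K_7 on S is monochromatic.
For a fixed S, the K_7 on S has C(7, 2) = 21 edges. P[all 21 edges red] = (1/2)^21, and likewise for blue, so P[monochromatic] = 2·(1/2)^21 = 2^{1 − 21} = 1/1048576.
By linearity of expectation: E[X] = C(14, 7) · 2^{1 − 21} = 3432 · 1/1048576 = 429/131072.
Numerically: E[X] ≈ 0.00327.

E[X] = C(14,7)·2^(1−C(7,2)) = 429/131072 ≈ 0.00327.


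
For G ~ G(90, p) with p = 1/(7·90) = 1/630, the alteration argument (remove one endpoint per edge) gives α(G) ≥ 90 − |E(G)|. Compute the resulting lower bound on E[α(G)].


E[|E(G)|] = C(90, 2)·p = 4005 · (1/630) = 89/14.
E[α(G)] ≥ n − E[|E(G)|] = 90 − 89/14 = 1171/14.
Numerically: ≈ 83.642857.
(This is only a lower bound; the true E[α(G)] may be larger.)

E[α(G)] ≥ 1171/14 ≈ 83.642857.


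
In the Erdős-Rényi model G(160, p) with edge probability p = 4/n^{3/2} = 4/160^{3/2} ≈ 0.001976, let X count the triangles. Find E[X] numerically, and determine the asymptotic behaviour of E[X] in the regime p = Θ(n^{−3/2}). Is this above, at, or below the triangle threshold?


Number of potential triangles: C(160, 3) = 669920.
Each occurs with probability p³ ≈ (0.001976)³ ≈ 7.720404e-09.
By linearity: E[X] = C(160, 3)·p³ ≈ 669920 · 7.720404e-09 ≈ 0.0052.
Since α = 3/2 > 1, p = c/n^{3/2} = o(1/n) is below the triangle threshold p ~ 1/n. Asymptotically E[X] ~ (c³/6)·n^{3(1−α)} = (4³/6)·n^{-1.5} → 0, so by Markov's inequality G has no triangles w.h.p.

E[X] ≈ 0.0052; in regime p = Θ(1/n^{3/2}) E[X] tends to 0 (below the triangle threshold p ~ 1/n).


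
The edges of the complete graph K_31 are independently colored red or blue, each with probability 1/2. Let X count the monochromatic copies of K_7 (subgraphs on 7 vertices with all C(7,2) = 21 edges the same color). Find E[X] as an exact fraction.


Let X = Σ_S X_S over the C(31, 7) = 2629575 subsets S of size 7, where X_S = 1 if the K_7 on S is monochromatic.
For a fixed S, the K_7 on S has C(7, 2) = 21 edges. P[all 21 edges red] = (1/2)^21, and likewise for blue, so P[monochromatic] = 2·(1/2)^21 = 2^{1 − 21} = 1/1048576.
By linearity: E[X] = C(31, 7) · 2^{1 − 21} = 2629575 · 1/1048576 = 2629575/1048576.
Numerically: E[X] ≈ 2.5078.

E[X] = C(31,7)·2^(1−C(7,2)) = 2629575/1048576 ≈ 2.5078.


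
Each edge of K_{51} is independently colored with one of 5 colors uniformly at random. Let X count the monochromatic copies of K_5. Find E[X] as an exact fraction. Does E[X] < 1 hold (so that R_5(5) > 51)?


E[X] = C(51, 5) · 5^{1 − 10} = 2349060 · 5^{−9} = 2349060/1953125.
As a reduced fraction: E[X] = 469812/390625 ≈ 1.20272.
Is E[X] < 1? NO.
Since E[X] ≥ 1, the first-moment bound is inconclusive at n = 51; it does NOT by itself certify R_5(5) > 51.

E[X] = 469812/390625 ≈ 1.20272; E[X] ≥ 1; first-moment method inconclusive here.


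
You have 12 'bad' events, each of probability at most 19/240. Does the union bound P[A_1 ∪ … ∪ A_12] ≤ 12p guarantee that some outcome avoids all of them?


Union bound: P[∪_{i=1}^{12} A_i] ≤ Σ_i P[A_i] ≤ 12·p = 12·(19/240) = 19/20.
Numerically: 19/20 ≈ 0.9500000.
Is 19/20 < 1? YES.
Since P[∪ A_i] ≤ 19/20 < 1, the complement has P[∩ A_i^c] ≥ 1 − 19/20 = 1/20 > 0, so some outcome avoids every A_i.

12·p = 19/20 ≈ 0.9500000; existence CERTIFIED by the union bound.


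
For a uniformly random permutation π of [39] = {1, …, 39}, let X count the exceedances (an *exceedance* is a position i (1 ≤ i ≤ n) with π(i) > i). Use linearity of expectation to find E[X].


Write X = Σ_{i=1}^{39} X_i, where X_i = 1_{π(i) > i}.
For each fixed i, π(i) is uniform over {1, …, 39} (marginal of a uniform permutation), so P[π(i) > i] = (n − i)/n. Summing: Σ_{i=1}^{39} (n − i)/n = (0 + 1 + … + 38)/39 = 39(39 − 1)/(2·39) = (39 − 1)/2.
Hence E[X] = Σ_{i=1}^{39} (39 − i)/39 = 19 ≈ 19.000.

E[X] = 19 = 19.000.


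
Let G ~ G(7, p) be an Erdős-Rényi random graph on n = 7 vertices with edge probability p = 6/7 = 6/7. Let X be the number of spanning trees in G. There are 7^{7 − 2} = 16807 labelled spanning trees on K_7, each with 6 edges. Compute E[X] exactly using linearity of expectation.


K_7 has 7^{7 − 2} = 16807 labelled spanning trees.
For each such spanning tree H, let X_H = 1 if all 6 edges of H are present in G. Then P[X_H = 1] = p^{6} = (6/7)^{6} = 46656/117649.
By linearity: E[X] = Σ_H E[X_H] = 16807 · p^{6} = 16807 · 46656/117649 = 46656/7.
Numerically: E[X] ≈ 6665.1.

E[X] = 16807 · (6/7)^{6} = 46656/7 ≈ 6665.1.


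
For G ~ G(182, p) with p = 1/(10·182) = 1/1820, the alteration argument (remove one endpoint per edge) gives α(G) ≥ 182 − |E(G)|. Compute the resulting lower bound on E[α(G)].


E[|E(G)|] = C(182, 2)·p = 16471 · (1/1820) = 181/20.
E[α(G)] ≥ n − E[|E(G)|] = 182 − 181/20 = 3459/20.
Numerically: ≈ 172.95000.
(This is only a lower bound; the true E[α(G)] may be larger.)

E[α(G)] ≥ 3459/20 ≈ 172.95000.


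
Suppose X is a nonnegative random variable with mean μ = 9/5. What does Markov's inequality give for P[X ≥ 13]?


μ = E[X] = 9/5, a = 13.
Markov: P[X ≥ 13] ≤ μ/a = (9/5)/13 = 9/65.
Numerically: ≈ 0.13846.
(Since a = 13 > μ = 1.80000, the bound 9/65 is < 1 and informative.)

P[X ≥ 13] ≤ 9/65 ≈ 0.13846.


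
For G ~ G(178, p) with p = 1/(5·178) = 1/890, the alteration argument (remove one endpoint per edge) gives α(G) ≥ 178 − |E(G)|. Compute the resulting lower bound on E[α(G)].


E[|E(G)|] = C(178, 2)·p = 15753 · (1/890) = 177/10.
E[α(G)] ≥ n − E[|E(G)|] = 178 − 177/10 = 1603/10.
Numerically: ≈ 160.30000.
(This is only a lower bound; the true E[α(G)] may be larger.)

E[α(G)] ≥ 1603/10 ≈ 160.30000.


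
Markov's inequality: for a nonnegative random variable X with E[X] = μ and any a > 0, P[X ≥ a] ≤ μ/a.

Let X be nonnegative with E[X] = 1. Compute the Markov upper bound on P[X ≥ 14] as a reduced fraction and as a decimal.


μ = E[X] = 1, a = 14.
Markov: P[X ≥ 14] ≤ μ/a = (1)/14 = 1/14.
Numerically: ≈ 0.071429.
(Since a = 14 > μ = 1.000000, the bound 1/14 is < 1 and informative.)

P[X ≥ 14] ≤ 1/14 ≈ 0.071429.


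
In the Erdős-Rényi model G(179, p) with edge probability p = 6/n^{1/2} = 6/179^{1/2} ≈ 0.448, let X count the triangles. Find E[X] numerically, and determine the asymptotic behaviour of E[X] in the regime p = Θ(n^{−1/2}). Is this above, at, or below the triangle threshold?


Number of potential triangles: C(179, 3) = 939929.
Each occurs with probability p³ ≈ (0.448)³ ≈ 9.01933e-02.
By linearity: E[X] = C(179, 3)·p³ ≈ 939929 · 9.01933e-02 ≈ 84775.284.
Since α = 1/2 < 1, p = c/n^{1/2} ≫ 1/n is above the triangle threshold p ~ 1/n. Asymptotically E[X] ~ (c³/6)·n^{3(1−α)} = (6³/6)·n^{1.5} → ∞; triangles are abundant w.h.p.

E[X] ≈ 84775.284; in regime p = Θ(1/n^{1/2}) E[X] diverges (above the triangle threshold p ~ 1/n).


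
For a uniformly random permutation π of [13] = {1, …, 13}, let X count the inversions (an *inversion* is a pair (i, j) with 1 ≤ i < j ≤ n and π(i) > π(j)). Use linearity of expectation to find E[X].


Write X = Σ X_I over the C(13, 2) = 78 pairs i < j, with X_I the indicator of one inversion.
There are 78 indicators.
For each fixed pair i < j, the values π(i) and π(j) are two distinct elements of {1, …, 13} in uniformly random order; by symmetry P[π(i) > π(j)] = 1/2.
By linearity: E[X] = 78 · (1/2) = C(13, 2) · (1/2) = 78/2 = 39 ≈ 39.00000.

E[X] = 39 = 39.00000.


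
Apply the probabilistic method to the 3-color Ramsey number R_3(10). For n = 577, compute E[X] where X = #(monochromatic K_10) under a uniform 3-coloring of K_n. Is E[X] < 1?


E[X] = C(577, 10) · 3^{1 − 45} = 1042166760920175198880 · 3^{−44} = 1042166760920175198880/984770902183611232881.
As a reduced fraction: E[X] = 1042166760920175198880/984770902183611232881 ≈ 1.058283.
Is E[X] < 1? NO.
Since E[X] ≥ 1, the first-moment bound is inconclusive at n = 577; it does NOT by itself certify R_3(10) > 577.

E[X] = 1042166760920175198880/984770902183611232881 ≈ 1.058283; E[X] ≥ 1; first-moment method inconclusive here.


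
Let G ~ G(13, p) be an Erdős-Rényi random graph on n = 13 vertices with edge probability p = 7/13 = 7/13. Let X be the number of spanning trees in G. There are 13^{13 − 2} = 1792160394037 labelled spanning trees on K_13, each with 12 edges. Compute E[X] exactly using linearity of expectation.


K_13 has 13^{13 − 2} = 1792160394037 labelled spanning trees.
For each such spanning tree H, let X_H = 1 if all 12 edges of H are present in G. Then P[X_H = 1] = p^{12} = (7/13)^{12} = 13841287201/23298085122481.
By linearity: E[X] = Σ_H E[X_H] = 1792160394037 · p^{12} = 1792160394037 · 13841287201/23298085122481 = 13841287201/13.
Numerically: E[X] ≈ 1.06e+09.

E[X] = 1792160394037 · (7/13)^{12} = 13841287201/13 ≈ 1.06e+09.


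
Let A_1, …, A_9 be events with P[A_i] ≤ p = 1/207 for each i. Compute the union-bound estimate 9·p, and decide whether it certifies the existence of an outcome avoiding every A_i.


Union bound: P[∪_{i=1}^{9} A_i] ≤ Σ_i P[A_i] ≤ 9·p = 9·(1/207) = 1/23.
Numerically: 1/23 ≈ 0.043.
Is 1/23 < 1? YES.
Since P[∪ A_i] ≤ 1/23 < 1, the complement has P[∩ A_i^c] ≥ 1 − 1/23 = 22/23 > 0, so some outcome avoids every A_i.

9·p = 1/23 ≈ 0.043; existence CERTIFIED by the union bound.


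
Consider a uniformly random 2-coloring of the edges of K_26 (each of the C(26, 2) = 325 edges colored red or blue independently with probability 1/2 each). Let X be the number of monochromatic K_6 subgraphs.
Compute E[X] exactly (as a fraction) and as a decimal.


Let X = Σ_S X_S over the C(26, 6) = 230230 subsets S of size 6, where X_S = 1 if the K_6 on S is monochromatic.
For a fixed S, the K_6 on S has C(6, 2) = 15 edges. P[all 15 edges red] = (1/2)^15, and likewise for blue, so P[monochromatic] = 2·(1/2)^15 = 2^{1 − 15} = 1/16384.
By linearity: E[X] = C(26, 6) · 2^{1 − 15} = 230230 · 1/16384 = 115115/8192.
Numerically: E[X] ≈ 14.0521.

E[X] = C(26,6)·2^(1−C(6,2)) = 115115/8192 ≈ 14.0521.


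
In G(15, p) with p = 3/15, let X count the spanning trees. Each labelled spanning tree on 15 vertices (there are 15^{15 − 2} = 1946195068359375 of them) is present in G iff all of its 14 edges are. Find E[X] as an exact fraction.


K_15 has 15^{15 − 2} = 1946195068359375 labelled spanning trees.
For each such spanning tree H, let X_H = 1 if all 14 edges of H are present in G. Then P[X_H = 1] = p^{14} = (1/5)^{14} = 1/6103515625.
By linearity of expectation: E[X] = Σ_H E[X_H] = 1946195068359375 · p^{14} = 1946195068359375 · 1/6103515625 = 1594323/5.
Numerically: E[X] ≈ 3.1886e+05.

E[X] = 1946195068359375 · (1/5)^{14} = 1594323/5 ≈ 3.1886e+05.


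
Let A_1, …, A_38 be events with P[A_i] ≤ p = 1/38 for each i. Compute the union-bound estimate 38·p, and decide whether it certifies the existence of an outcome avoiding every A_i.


Union bound: P[∪_{i=1}^{38} A_i] ≤ Σ_i P[A_i] ≤ 38·p = 38·(1/38) = 1.
Numerically: 1 ≈ 1.000000.
Is 1 < 1? NO.
Since the bound 1 is ≥ 1, the union bound is uninformative here; it does NOT by itself certify existence.

38·p = 1 ≈ 1.000000; existence NOT certified by the union bound.


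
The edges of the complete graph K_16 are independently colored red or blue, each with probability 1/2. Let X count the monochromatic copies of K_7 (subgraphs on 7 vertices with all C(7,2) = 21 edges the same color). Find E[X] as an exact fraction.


Let X = Σ_S X_S over the C(16, 7) = 11440 subsets S of size 7, where X_S = 1 if the K_7 on S is monochromatic.
For a fixed S, the K_7 on S has C(7, 2) = 21 edges. P[all 21 edges red] = (1/2)^21, and likewise for blue, so P[monochromatic] = 2·(1/2)^21 = 2^{1 − 21} = 1/1048576.
By linearity: E[X] = C(16, 7) · 2^{1 − 21} = 11440 · 1/1048576 = 715/65536.
Numerically: E[X] ≈ 0.010910.

E[X] = C(16,7)·2^(1−C(7,2)) = 715/65536 ≈ 0.010910.


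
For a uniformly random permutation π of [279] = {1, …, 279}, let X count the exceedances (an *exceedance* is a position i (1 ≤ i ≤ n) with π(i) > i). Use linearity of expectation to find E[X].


Write X = Σ_{i=1}^{279} X_i, where X_i = 1_{π(i) > i}.
For each fixed i, π(i) is uniform over {1, …, 279} (marginal of a uniform permutation), so P[π(i) > i] = (n − i)/n. Summing: Σ_{i=1}^{279} (n − i)/n = (0 + 1 + … + 278)/279 = 279(279 − 1)/(2·279) = (279 − 1)/2.
Hence E[X] = Σ_{i=1}^{279} (279 − i)/279 = 139 ≈ 139.000.

E[X] = 139 = 139.000.


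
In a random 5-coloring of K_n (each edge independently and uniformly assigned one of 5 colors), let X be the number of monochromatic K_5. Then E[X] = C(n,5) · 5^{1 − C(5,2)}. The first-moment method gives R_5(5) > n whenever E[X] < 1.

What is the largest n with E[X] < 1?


We need C(n, 5) · 5^{1 − 10} < 1, i.e. C(n, 5) < 5^{10 − 1} = 1953125.
Check values of n near the boundary:
  n = 43: C(43, 5) = 962598; 962598 < 1953125? YES
  n = 44: C(44, 5) = 1086008; 1086008 < 1953125? YES
  n = 45: C(45, 5) = 1221759; 1221759 < 1953125? YES
  n = 46: C(46, 5) = 1370754; 1370754 < 1953125? YES
  n = 47: C(47, 5) = 1533939; 1533939 < 1953125? YES
  n = 48: C(48, 5) = 1712304; 1712304 < 1953125? YES
  n = 49: C(49, 5) = 1906884; 1906884 < 1953125? YES
  n = 50: C(50, 5) = 2118760; 2118760 < 1953125? NO
  n = 51: C(51, 5) = 2349060; 2349060 < 1953125? NO
  n = 52: C(52, 5) = 2598960; 2598960 < 1953125? NO
The largest n with C(n, 5) < 1953125 is n = 49 (where E[X] = 1906884/1953125 ≈ 0.9763246). Hence R_5(5) > 49, i.e. R_5(5) ≥ 50.

Largest n = 49; hence R_5(5) > 49.


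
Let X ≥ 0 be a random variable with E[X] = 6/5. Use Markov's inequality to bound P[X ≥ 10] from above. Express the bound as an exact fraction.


μ = E[X] = 6/5, a = 10.
Markov: P[X ≥ 10] ≤ μ/a = (6/5)/10 = 3/25.
Numerically: ≈ 0.1200.
(Since a = 10 > μ = 1.2000, the bound 3/25 is < 1 and informative.)

P[X ≥ 10] ≤ 3/25 ≈ 0.1200.


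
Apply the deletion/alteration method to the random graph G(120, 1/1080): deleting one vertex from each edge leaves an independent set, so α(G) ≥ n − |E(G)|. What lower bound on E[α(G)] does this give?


E[|E(G)|] = C(120, 2)·p = 7140 · (1/1080) = 119/18.
E[α(G)] ≥ n − E[|E(G)|] = 120 − 119/18 = 2041/18.
Numerically: ≈ 113.38889.
(This is only a lower bound; the true E[α(G)] may be larger.)

E[α(G)] ≥ 2041/18 ≈ 113.38889.


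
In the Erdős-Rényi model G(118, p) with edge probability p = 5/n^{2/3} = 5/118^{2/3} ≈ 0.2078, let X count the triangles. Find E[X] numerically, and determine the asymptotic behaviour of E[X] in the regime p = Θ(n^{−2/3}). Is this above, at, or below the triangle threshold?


Number of potential triangles: C(118, 3) = 266916.
Each occurs with probability p³ ≈ (0.2078)³ ≈ 8.977305e-03.
By linearity: E[X] = C(118, 3)·p³ ≈ 266916 · 8.977305e-03 ≈ 2396.1864.
Since α = 2/3 < 1, p = c/n^{2/3} ≫ 1/n is above the triangle threshold p ~ 1/n. Asymptotically E[X] ~ (c³/6)·n^{3(1−α)} = (5³/6)·n^{1} → ∞; triangles are abundant w.h.p.

E[X] ≈ 2396.1864; in regime p = Θ(1/n^{2/3}) E[X] diverges (above the triangle threshold p ~ 1/n).


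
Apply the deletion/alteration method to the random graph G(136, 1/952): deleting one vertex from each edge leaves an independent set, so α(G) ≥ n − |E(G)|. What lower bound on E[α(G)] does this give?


E[|E(G)|] = C(136, 2)·p = 9180 · (1/952) = 135/14.
E[α(G)] ≥ n − E[|E(G)|] = 136 − 135/14 = 1769/14.
Numerically: ≈ 126.357.
(This is only a lower bound; the true E[α(G)] may be larger.)

E[α(G)] ≥ 1769/14 ≈ 126.357.


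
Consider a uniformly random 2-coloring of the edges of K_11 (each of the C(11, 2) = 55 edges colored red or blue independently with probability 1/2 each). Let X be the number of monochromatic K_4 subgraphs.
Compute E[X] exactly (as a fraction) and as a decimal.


Let X = Σ_S X_S over the C(11, 4) = 330 subsets S of size 4, where X_S = 1 if the K_4 on S is monochromatic.
For a fixed S, the K_4 on S has C(4, 2) = 6 edges. P[all 6 edges red] = (1/2)^6, and likewise for blue, so P[monochromatic] = 2·(1/2)^6 = 2^{1 − 6} = 1/32.
Summing: E[X] = C(11, 4) · 2^{1 − 6} = 330 · 1/32 = 165/16.
Numerically: E[X] ≈ 10.3125.

E[X] = C(11,4)·2^(1−C(4,2)) = 165/16 ≈ 10.3125.


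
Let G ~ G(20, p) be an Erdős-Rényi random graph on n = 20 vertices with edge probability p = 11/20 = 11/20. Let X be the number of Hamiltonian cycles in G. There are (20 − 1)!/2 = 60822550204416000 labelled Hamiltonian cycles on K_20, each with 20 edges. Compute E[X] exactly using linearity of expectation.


K_20 has (20 − 1)!/2 = 60822550204416000 labelled Hamiltonian cycles.
For each such Hamiltonian cycle H, let X_H = 1 if all 20 edges of H are present in G. Then P[X_H = 1] = p^{20} = (11/20)^{20} = 672749994932560009201/104857600000000000000000000.
By linearity: E[X] = Σ_H E[X_H] = 60822550204416000 · p^{20} = 60822550204416000 · 672749994932560009201/104857600000000000000000000 = 9989836509230039246035759128621/25600000000000000000.
Numerically: E[X] ≈ 3.9023e+11.

E[X] = 60822550204416000 · (11/20)^{20} = 9989836509230039246035759128621/25600000000000000000 ≈ 3.9023e+11.


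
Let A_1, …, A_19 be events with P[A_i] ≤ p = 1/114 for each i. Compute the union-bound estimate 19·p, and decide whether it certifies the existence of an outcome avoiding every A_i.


Union bound: P[∪_{i=1}^{19} A_i] ≤ Σ_i P[A_i] ≤ 19·p = 19·(1/114) = 1/6.
Numerically: 1/6 ≈ 0.1667.
Is 1/6 < 1? YES.
Since P[∪ A_i] ≤ 1/6 < 1, the complement has P[∩ A_i^c] ≥ 1 − 1/6 = 5/6 > 0, so some outcome avoids every A_i.

19·p = 1/6 ≈ 0.1667; existence CERTIFIED by the union bound.


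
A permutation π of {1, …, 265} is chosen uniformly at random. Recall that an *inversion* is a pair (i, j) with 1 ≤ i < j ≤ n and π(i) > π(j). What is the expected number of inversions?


Write X = Σ X_I over the C(265, 2) = 34980 pairs i < j, with X_I the indicator of one inversion.
There are 34980 indicators.
For each fixed pair i < j, the values π(i) and π(j) are two distinct elements of {1, …, 265} in uniformly random order; by symmetry P[π(i) > π(j)] = 1/2.
By linearity: E[X] = 34980 · (1/2) = C(265, 2) · (1/2) = 34980/2 = 17490 ≈ 17490.000.

E[X] = 17490 = 17490.000.


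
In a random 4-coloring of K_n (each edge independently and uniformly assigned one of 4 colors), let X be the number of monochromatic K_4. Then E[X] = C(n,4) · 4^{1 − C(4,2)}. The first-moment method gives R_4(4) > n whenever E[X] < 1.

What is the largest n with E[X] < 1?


We need C(n, 4) · 4^{1 − 6} < 1, i.e. C(n, 4) < 4^{6 − 1} = 1024.
Check values of n near the boundary:
  n = 11: C(11, 4) = 330; 330 < 1024? YES
  n = 12: C(12, 4) = 495; 495 < 1024? YES
  n = 13: C(13, 4) = 715; 715 < 1024? YES
  n = 14: C(14, 4) = 1001; 1001 < 1024? YES
  n = 15: C(15, 4) = 1365; 1365 < 1024? NO
  n = 16: C(16, 4) = 1820; 1820 < 1024? NO
The largest n with C(n, 4) < 1024 is n = 14 (where E[X] = 1001/1024 ≈ 0.978). Hence R_4(4) > 14, i.e. R_4(4) ≥ 15.

Largest n = 14; hence R_4(4) > 14.


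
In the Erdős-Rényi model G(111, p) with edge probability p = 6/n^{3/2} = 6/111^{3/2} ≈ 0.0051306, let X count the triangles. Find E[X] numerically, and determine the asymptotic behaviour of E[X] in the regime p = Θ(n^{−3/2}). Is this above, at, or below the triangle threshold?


Number of potential triangles: C(111, 3) = 221815.
Each occurs with probability p³ ≈ (0.0051306)³ ≈ 1.3505179e-07.
By linearity: E[X] = C(111, 3)·p³ ≈ 221815 · 1.3505179e-07 ≈ 0.02996.
Since α = 3/2 > 1, p = c/n^{3/2} = o(1/n) is below the triangle threshold p ~ 1/n. Asymptotically E[X] ~ (c³/6)·n^{3(1−α)} = (6³/6)·n^{-1.5} → 0, so by Markov's inequality G has no triangles w.h.p.

E[X] ≈ 0.02996; in regime p = Θ(1/n^{3/2}) E[X] tends to 0 (below the triangle threshold p ~ 1/n).


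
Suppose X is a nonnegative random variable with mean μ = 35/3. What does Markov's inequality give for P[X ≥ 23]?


μ = E[X] = 35/3, a = 23.
Markov: P[X ≥ 23] ≤ μ/a = (35/3)/23 = 35/69.
Numerically: ≈ 0.507.
(Since a = 23 > μ = 11.667, the bound 35/69 is < 1 and informative.)

P[X ≥ 23] ≤ 35/69 ≈ 0.507.


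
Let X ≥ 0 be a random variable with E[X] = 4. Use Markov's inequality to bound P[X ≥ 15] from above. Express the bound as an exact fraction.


μ = E[X] = 4, a = 15.
Markov: P[X ≥ 15] ≤ μ/a = (4)/15 = 4/15.
Numerically: ≈ 0.267.
(Since a = 15 > μ = 4.000, the bound 4/15 is < 1 and informative.)

P[X ≥ 15] ≤ 4/15 ≈ 0.267.


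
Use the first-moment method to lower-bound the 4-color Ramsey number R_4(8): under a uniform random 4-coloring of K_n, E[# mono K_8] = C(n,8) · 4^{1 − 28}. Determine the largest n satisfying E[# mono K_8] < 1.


We need C(n, 8) · 4^{1 − 28} < 1, i.e. C(n, 8) < 4^{28 − 1} = 18014398509481984.
Check values of n near the boundary:
  n = 403: C(403, 8) = 16090020602228430; 16090020602228430 < 18014398509481984? YES
  n = 404: C(404, 8) = 16415071523485570; 16415071523485570 < 18014398509481984? YES
  n = 405: C(405, 8) = 16745853821188050; 16745853821188050 < 18014398509481984? YES
  n = 406: C(406, 8) = 17082453897995850; 17082453897995850 < 18014398509481984? YES
  n = 407: C(407, 8) = 17424959239309050; 17424959239309050 < 18014398509481984? YES
  n = 408: C(408, 8) = 17773458424095231; 17773458424095231 < 18014398509481984? YES
  n = 409: C(409, 8) = 18128041135797879; 18128041135797879 < 18014398509481984? NO
The largest n with C(n, 8) < 18014398509481984 is n = 408 (where E[X] = 17773458424095231/18014398509481984 ≈ 0.987). Hence R_4(8) > 408, i.e. R_4(8) ≥ 409.

Largest n = 408; hence R_4(8) > 408.


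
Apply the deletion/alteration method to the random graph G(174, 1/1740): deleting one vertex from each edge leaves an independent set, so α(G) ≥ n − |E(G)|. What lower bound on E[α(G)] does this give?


E[|E(G)|] = C(174, 2)·p = 15051 · (1/1740) = 173/20.
E[α(G)] ≥ n − E[|E(G)|] = 174 − 173/20 = 3307/20.
Numerically: ≈ 165.3500.
(This is only a lower bound; the true E[α(G)] may be larger.)

E[α(G)] ≥ 3307/20 ≈ 165.3500.


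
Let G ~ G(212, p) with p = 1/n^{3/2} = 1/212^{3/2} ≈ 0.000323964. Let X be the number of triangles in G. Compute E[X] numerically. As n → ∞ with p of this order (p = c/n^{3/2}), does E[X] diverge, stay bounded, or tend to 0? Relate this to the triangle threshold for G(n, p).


Number of potential triangles: C(212, 3) = 1565620.
Each occurs with probability p³ ≈ (0.000323964)³ ≈ 3.40007601e-11.
By linearity: E[X] = C(212, 3)·p³ ≈ 1565620 · 3.40007601e-11 ≈ 0.000053.
Since α = 3/2 > 1, p = c/n^{3/2} = o(1/n) is below the triangle threshold p ~ 1/n. Asymptotically E[X] ~ (c³/6)·n^{3(1−α)} = (1³/6)·n^{-1.5} → 0, so by Markov's inequality G has no triangles w.h.p.

E[X] ≈ 0.000053; in regime p = Θ(1/n^{3/2}) E[X] tends to 0 (below the triangle threshold p ~ 1/n).


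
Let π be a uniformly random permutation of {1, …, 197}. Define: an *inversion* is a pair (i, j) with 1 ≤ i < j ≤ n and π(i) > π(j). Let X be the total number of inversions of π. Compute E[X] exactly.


Write X = Σ X_I over the C(197, 2) = 19306 pairs i < j, with X_I the indicator of one inversion.
There are 19306 indicators.
For each fixed pair i < j, the values π(i) and π(j) are two distinct elements of {1, …, 197} in uniformly random order; by symmetry P[π(i) > π(j)] = 1/2.
By linearity: E[X] = 19306 · (1/2) = C(197, 2) · (1/2) = 19306/2 = 9653 ≈ 9653.000000.

E[X] = 9653 = 9653.000000.


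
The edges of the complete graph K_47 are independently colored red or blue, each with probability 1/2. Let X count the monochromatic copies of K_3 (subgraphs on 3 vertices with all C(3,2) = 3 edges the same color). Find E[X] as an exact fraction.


Let X = Σ_S X_S over the C(47, 3) = 16215 subsets S of size 3, where X_S = 1 if the K_3 on S is monochromatic.
For a fixed S, the K_3 on S has C(3, 2) = 3 edges. P[all 3 edges red] = (1/2)^3, and likewise for blue, so P[monochromatic] = 2·(1/2)^3 = 2^{1 − 3} = 1/4.
By linearity: E[X] = C(47, 3) · 2^{1 − 3} = 16215 · 1/4 = 16215/4.
Numerically: E[X] ≈ 4053.7500.

E[X] = C(47,3)·2^(1−C(3,2)) = 16215/4 ≈ 4053.7500.


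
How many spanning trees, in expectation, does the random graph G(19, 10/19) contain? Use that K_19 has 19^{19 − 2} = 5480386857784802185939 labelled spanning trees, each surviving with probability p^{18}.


K_19 has 19^{19 − 2} = 5480386857784802185939 labelled spanning trees.
For each such spanning tree H, let X_H = 1 if all 18 edges of H are present in G. Then P[X_H = 1] = p^{18} = (10/19)^{18} = 1000000000000000000/104127350297911241532841.
Summing the indicators: E[X] = Σ_H E[X_H] = 5480386857784802185939 · p^{18} = 5480386857784802185939 · 1000000000000000000/104127350297911241532841 = 1000000000000000000/19.
Numerically: E[X] ≈ 5.2632e+16.

E[X] = 5480386857784802185939 · (10/19)^{18} = 1000000000000000000/19 ≈ 5.2632e+16.


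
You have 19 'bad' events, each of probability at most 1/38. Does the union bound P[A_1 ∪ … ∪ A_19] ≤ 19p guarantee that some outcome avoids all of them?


Union bound: P[∪_{i=1}^{19} A_i] ≤ Σ_i P[A_i] ≤ 19·p = 19·(1/38) = 1/2.
Numerically: 1/2 ≈ 0.500000.
Is 1/2 < 1? YES.
Since P[∪ A_i] ≤ 1/2 < 1, the complement has P[∩ A_i^c] ≥ 1 − 1/2 = 1/2 > 0, so some outcome avoids every A_i.

19·p = 1/2 ≈ 0.500000; existence CERTIFIED by the union bound.


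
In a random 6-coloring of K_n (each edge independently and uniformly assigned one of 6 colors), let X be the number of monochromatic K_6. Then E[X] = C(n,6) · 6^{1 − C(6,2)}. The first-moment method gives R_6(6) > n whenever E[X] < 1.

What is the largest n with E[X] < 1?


We need C(n, 6) · 6^{1 − 15} < 1, i.e. C(n, 6) < 6^{15 − 1} = 78364164096.
Check values of n near the boundary:
  n = 197: C(197, 6) = 75176946208; 75176946208 < 78364164096? YES
  n = 198: C(198, 6) = 77526225777; 77526225777 < 78364164096? YES
  n = 199: C(199, 6) = 79936367511; 79936367511 < 78364164096? NO
  n = 200: C(200, 6) = 82408626300; 82408626300 < 78364164096? NO
The largest n with C(n, 6) < 78364164096 is n = 198 (where E[X] = 25842075259/26121388032 ≈ 0.9893071). Hence R_6(6) > 198, i.e. R_6(6) ≥ 199.

Largest n = 198; hence R_6(6) > 198.


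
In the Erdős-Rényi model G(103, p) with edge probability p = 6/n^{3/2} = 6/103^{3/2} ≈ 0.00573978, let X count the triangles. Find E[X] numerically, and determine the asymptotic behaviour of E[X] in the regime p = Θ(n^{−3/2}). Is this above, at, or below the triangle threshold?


Number of potential triangles: C(103, 3) = 176851.
Each occurs with probability p³ ≈ (0.00573978)³ ≈ 1.89097697e-07.
By linearity: E[X] = C(103, 3)·p³ ≈ 176851 · 1.89097697e-07 ≈ 0.033442.
Since α = 3/2 > 1, p = c/n^{3/2} = o(1/n) is below the triangle threshold p ~ 1/n. Asymptotically E[X] ~ (c³/6)·n^{3(1−α)} = (6³/6)·n^{-1.5} → 0, so by Markov's inequality G has no triangles w.h.p.

E[X] ≈ 0.033442; in regime p = Θ(1/n^{3/2}) E[X] tends to 0 (below the triangle threshold p ~ 1/n).


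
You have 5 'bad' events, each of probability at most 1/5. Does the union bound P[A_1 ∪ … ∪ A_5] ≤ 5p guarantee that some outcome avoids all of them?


Union bound: P[∪_{i=1}^{5} A_i] ≤ Σ_i P[A_i] ≤ 5·p = 5·(1/5) = 1.
Numerically: 1 ≈ 1.0000.
Is 1 < 1? NO.
Since the bound 1 is ≥ 1, the union bound is uninformative here; it does NOT by itself certify existence.

5·p = 1 ≈ 1.0000; existence NOT certified by the union bound.


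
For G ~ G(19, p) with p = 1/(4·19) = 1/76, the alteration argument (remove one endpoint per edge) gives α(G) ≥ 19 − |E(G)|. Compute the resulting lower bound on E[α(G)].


E[|E(G)|] = C(19, 2)·p = 171 · (1/76) = 9/4.
E[α(G)] ≥ n − E[|E(G)|] = 19 − 9/4 = 67/4.
Numerically: ≈ 16.750.
(This is only a lower bound; the true E[α(G)] may be larger.)

E[α(G)] ≥ 67/4 ≈ 16.750.


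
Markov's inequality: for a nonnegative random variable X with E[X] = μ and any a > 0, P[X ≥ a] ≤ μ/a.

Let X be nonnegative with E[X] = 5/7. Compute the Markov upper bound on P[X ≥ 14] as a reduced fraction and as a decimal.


μ = E[X] = 5/7, a = 14.
Markov: P[X ≥ 14] ≤ μ/a = (5/7)/14 = 5/98.
Numerically: ≈ 0.05102.
(Since a = 14 > μ = 0.71429, the bound 5/98 is < 1 and informative.)

P[X ≥ 14] ≤ 5/98 ≈ 0.05102.


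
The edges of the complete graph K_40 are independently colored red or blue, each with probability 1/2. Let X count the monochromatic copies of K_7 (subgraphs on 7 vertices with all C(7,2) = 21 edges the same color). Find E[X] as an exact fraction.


Let X = Σ_S X_S over the C(40, 7) = 18643560 subsets S of size 7, where X_S = 1 if the K_7 on S is monochromatic.
For a fixed S, the K_7 on S has C(7, 2) = 21 edges. P[all 21 edges red] = (1/2)^21, and likewise for blue, so P[monochromatic] = 2·(1/2)^21 = 2^{1 − 21} = 1/1048576.
By linearity: E[X] = C(40, 7) · 2^{1 − 21} = 18643560 · 1/1048576 = 2330445/131072.
Numerically: E[X] ≈ 17.77988.

E[X] = C(40,7)·2^(1−C(7,2)) = 2330445/131072 ≈ 17.77988.


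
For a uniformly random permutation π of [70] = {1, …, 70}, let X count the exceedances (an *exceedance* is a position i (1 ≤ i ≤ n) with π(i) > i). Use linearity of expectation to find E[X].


Write X = Σ_{i=1}^{70} X_i, where X_i = 1_{π(i) > i}.
For each fixed i, π(i) is uniform over {1, …, 70} (marginal of a uniform permutation), so P[π(i) > i] = (n − i)/n. Summing: Σ_{i=1}^{70} (n − i)/n = (0 + 1 + … + 69)/70 = 70(70 − 1)/(2·70) = (70 − 1)/2.
Hence E[X] = Σ_{i=1}^{70} (70 − i)/70 = 69/2 ≈ 34.50000.

E[X] = 69/2 = 34.50000.


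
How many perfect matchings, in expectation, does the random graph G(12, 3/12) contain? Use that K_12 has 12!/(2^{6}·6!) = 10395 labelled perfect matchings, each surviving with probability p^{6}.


K_12 has 12!/(2^{6}·6!) = 10395 labelled perfect matchings.
For each such perfect matching H, let X_H = 1 if all 6 edges of H are present in G. Then P[X_H = 1] = p^{6} = (1/4)^{6} = 1/4096.
By linearity of expectation: E[X] = Σ_H E[X_H] = 10395 · p^{6} = 10395 · 1/4096 = 10395/4096.
Numerically: E[X] ≈ 2.5378.

E[X] = 10395 · (1/4)^{6} = 10395/4096 ≈ 2.5378.


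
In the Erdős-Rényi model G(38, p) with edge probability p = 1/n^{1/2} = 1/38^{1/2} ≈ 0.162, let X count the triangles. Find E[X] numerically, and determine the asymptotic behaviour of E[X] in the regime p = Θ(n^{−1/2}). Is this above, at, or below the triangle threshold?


Number of potential triangles: C(38, 3) = 8436.
Each occurs with probability p³ ≈ (0.162)³ ≈ 4.26898e-03.
By linearity: E[X] = C(38, 3)·p³ ≈ 8436 · 4.26898e-03 ≈ 36.013.
Since α = 1/2 < 1, p = c/n^{1/2} ≫ 1/n is above the triangle threshold p ~ 1/n. Asymptotically E[X] ~ (c³/6)·n^{3(1−α)} = (1³/6)·n^{1.5} → ∞; triangles are abundant w.h.p.

E[X] ≈ 36.013; in regime p = Θ(1/n^{1/2}) E[X] diverges (above the triangle threshold p ~ 1/n).


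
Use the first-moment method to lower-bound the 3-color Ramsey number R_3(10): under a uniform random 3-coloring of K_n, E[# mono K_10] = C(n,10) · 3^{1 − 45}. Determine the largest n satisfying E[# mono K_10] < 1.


We need C(n, 10) · 3^{1 − 45} < 1, i.e. C(n, 10) < 3^{45 − 1} = 984770902183611232881.
Check values of n near the boundary:
  n = 572: C(572, 10) = 954640815642161682606; 954640815642161682606 < 984770902183611232881? YES
  n = 573: C(573, 10) = 971597135635805762226; 971597135635805762226 < 984770902183611232881? YES
  n = 574: C(574, 10) = 988824035203816502691; 988824035203816502691 < 984770902183611232881? NO
  n = 575: C(575, 10) = 1006325345561406175305; 1006325345561406175305 < 984770902183611232881? NO
  n = 576: C(576, 10) = 1024104945306307344480; 1024104945306307344480 < 984770902183611232881? NO
The largest n with C(n, 10) < 984770902183611232881 is n = 573 (where E[X] = 35985079097622435638/36472996377170786403 ≈ 0.986623). Hence R_3(10) > 573, i.e. R_3(10) ≥ 574.

Largest n = 573; hence R_3(10) > 573.


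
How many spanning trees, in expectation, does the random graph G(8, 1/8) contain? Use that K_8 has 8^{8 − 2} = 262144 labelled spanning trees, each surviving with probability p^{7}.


K_8 has 8^{8 − 2} = 262144 labelled spanning trees.
For each such spanning tree H, let X_H = 1 if all 7 edges of H are present in G. Then P[X_H = 1] = p^{7} = (1/8)^{7} = 1/2097152.
By linearity of expectation: E[X] = Σ_H E[X_H] = 262144 · p^{7} = 262144 · 1/2097152 = 1/8.
Numerically: E[X] ≈ 0.125.

E[X] = 262144 · (1/8)^{7} = 1/8 ≈ 0.125.


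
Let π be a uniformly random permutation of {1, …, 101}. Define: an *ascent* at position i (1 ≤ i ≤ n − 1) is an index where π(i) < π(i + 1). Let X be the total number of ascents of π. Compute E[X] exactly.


Write X = Σ X_I over i = 1, …, 100, with X_I the indicator of one ascent.
There are 100 indicators.
For each fixed i, the pair (π(i), π(i+1)) is a uniformly random ordered pair of distinct values from {1, …, 101}; by symmetry P[π(i) < π(i+1)] = 1/2.
By linearity: E[X] = 100 · (1/2) = (101 − 1) · (1/2) = 50 ≈ 50.00000.

E[X] = 50 = 50.00000.


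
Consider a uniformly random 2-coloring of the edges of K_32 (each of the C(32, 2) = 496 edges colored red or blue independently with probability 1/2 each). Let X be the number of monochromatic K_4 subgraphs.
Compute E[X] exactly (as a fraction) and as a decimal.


Let X = Σ_S X_S over the C(32, 4) = 35960 subsets S of size 4, where X_S = 1 if the K_4 on S is monochromatic.
For a fixed S, the K_4 on S has C(4, 2) = 6 edges. P[all 6 edges red] = (1/2)^6, and likewise for blue, so P[monochromatic] = 2·(1/2)^6 = 2^{1 − 6} = 1/32.
By linearity: E[X] = C(32, 4) · 2^{1 − 6} = 35960 · 1/32 = 4495/4.
Numerically: E[X] ≈ 1123.750.

E[X] = C(32,4)·2^(1−C(4,2)) = 4495/4 ≈ 1123.750.


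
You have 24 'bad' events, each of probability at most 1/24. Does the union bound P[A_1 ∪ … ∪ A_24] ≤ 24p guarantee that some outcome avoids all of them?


Union bound: P[∪_{i=1}^{24} A_i] ≤ Σ_i P[A_i] ≤ 24·p = 24·(1/24) = 1.
Numerically: 1 ≈ 1.00000.
Is 1 < 1? NO.
Since the bound 1 is ≥ 1, the union bound is uninformative here; it does NOT by itself certify existence.

24·p = 1 ≈ 1.00000; existence NOT certified by the union bound.


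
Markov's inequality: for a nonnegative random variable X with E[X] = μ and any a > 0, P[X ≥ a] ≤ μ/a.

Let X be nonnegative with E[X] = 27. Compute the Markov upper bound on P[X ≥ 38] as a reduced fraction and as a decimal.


μ = E[X] = 27, a = 38.
Markov: P[X ≥ 38] ≤ μ/a = (27)/38 = 27/38.
Numerically: ≈ 0.7105.
(Since a = 38 > μ = 27.0000, the bound 27/38 is < 1 and informative.)

P[X ≥ 38] ≤ 27/38 ≈ 0.7105.


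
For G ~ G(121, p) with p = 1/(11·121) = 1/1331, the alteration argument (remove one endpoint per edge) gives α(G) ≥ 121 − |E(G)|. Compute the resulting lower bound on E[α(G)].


E[|E(G)|] = C(121, 2)·p = 7260 · (1/1331) = 60/11.
E[α(G)] ≥ n − E[|E(G)|] = 121 − 60/11 = 1271/11.
Numerically: ≈ 115.54545.
(This is only a lower bound; the true E[α(G)] may be larger.)

E[α(G)] ≥ 1271/11 ≈ 115.54545.


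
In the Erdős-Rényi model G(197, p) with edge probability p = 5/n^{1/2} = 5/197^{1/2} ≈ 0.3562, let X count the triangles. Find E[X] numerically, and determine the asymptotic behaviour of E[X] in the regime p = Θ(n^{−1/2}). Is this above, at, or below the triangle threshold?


Number of potential triangles: C(197, 3) = 1254890.
Each occurs with probability p³ ≈ (0.3562)³ ≈ 4.520752e-02.
By linearity: E[X] = C(197, 3)·p³ ≈ 1254890 · 4.520752e-02 ≈ 56730.4636.
Since α = 1/2 < 1, p = c/n^{1/2} ≫ 1/n is above the triangle threshold p ~ 1/n. Asymptotically E[X] ~ (c³/6)·n^{3(1−α)} = (5³/6)·n^{1.5} → ∞; triangles are abundant w.h.p.

E[X] ≈ 56730.4636; in regime p = Θ(1/n^{1/2}) E[X] diverges (above the triangle threshold p ~ 1/n).
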